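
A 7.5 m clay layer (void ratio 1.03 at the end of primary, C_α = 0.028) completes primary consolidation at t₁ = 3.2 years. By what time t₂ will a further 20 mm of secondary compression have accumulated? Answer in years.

S_s = C_α·H/(1+e_p)·log₁₀(t₂/t₁) ⇒ log₁₀(t₂/t₁) = S_s·(1+e_p)/(C_α·H).
log₁₀(t₂/t₁) = 0.02 × (1+1.03) / (0.028×7.5) = 0.1933
t₂ = t₁ × 10^0.1933 = 3.2 × 1.561 = 4.994 years

t₂ ≈ 4.99 years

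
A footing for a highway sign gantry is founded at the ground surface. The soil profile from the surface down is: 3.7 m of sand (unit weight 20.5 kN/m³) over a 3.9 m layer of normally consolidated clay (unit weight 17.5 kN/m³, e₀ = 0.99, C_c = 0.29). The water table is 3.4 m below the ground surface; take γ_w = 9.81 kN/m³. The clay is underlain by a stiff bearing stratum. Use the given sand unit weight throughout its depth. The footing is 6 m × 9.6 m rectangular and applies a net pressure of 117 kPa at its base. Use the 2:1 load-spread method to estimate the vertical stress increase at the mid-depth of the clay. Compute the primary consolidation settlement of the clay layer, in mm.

S_c ≈ 88.5 mm

Mid-depth of clay below the ground surface: z = 3.7 + 3.9/2 = 5.65 m.
Total vertical stress at mid-clay: σ_v = 20.5×3.7 + 17.5×1.95 = 109.98 kPa.
Pore pressure: u = 9.81×(5.65 − 3.4) = 22.073 kPa.
Initial effective stress: σ'_0 = σ_v − u = 109.98 − 22.073 = 87.907 kPa.
Stress increase at mid-clay by the 2:1 spreading method:
Δσ = qBL/((B+z)(L+z)) = 117×6×9.6/((6+5.65)(9.6+5.65)) = 37.933 kPa
Final effective stress: σ'_f = σ'_0 + Δσ = 87.907 + 37.933 = 125.84 kPa.
Normally consolidated clay, so the full stress increment lies on the virgin compression line:
S_c = C_c·H/(1+e₀)·log₁₀(σ'_f/σ'_0) = 0.29×3.9/(1+0.99)×log₁₀(125.84/87.907)
    = 0.56834 × 0.1558 = 0.08855 m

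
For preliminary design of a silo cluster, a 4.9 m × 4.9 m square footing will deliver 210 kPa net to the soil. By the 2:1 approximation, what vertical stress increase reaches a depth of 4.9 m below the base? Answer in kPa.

Δσ_z ≈ 52.5 kPa

By the 2:1 method the load spreads at 1 horizontal : 2 vertical, so at depth z the loaded area has grown by z in each plan dimension:
Δσ = qBL/((B+z)(L+z)) = 210×4.9×4.9/((4.9+4.9)(4.9+4.9)) = 52.5 kPa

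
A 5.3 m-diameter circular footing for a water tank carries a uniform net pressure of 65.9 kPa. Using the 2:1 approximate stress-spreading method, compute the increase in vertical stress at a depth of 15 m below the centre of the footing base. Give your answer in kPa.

Δσ_z ≈ 4.49 kPa

By the 2:1 method the load spreads at 1 horizontal : 2 vertical, so at depth z the loaded area has grown by z in each plan dimension:
Δσ ≈ qD²/(D+z)² = 65.9×5.3²/(5.3+15)² = 4.4921 kPa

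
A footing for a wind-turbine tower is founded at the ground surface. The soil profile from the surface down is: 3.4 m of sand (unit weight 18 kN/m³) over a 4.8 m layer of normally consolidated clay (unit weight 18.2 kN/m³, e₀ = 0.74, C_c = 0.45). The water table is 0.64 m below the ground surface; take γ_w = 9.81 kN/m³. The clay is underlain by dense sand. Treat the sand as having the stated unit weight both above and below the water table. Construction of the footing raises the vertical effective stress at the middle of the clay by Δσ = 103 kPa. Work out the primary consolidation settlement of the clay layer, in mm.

Mid-depth of clay below the ground surface: z = 3.4 + 4.8/2 = 5.8 m.
Total vertical stress at mid-clay: σ_v = 18×3.4 + 18.2×2.4 = 104.88 kPa.
Pore pressure: u = 9.81×(5.8 − 0.64) = 50.62 kPa.
Initial effective stress: σ'_0 = σ_v − u = 104.88 − 50.62 = 54.26 kPa.
Final effective stress: σ'_f = σ'_0 + Δσ = 54.26 + 103 = 157.26 kPa.
Normally consolidated clay, so the full stress increment lies on the virgin compression line:
S_c = C_c·H/(1+e₀)·log₁₀(σ'_f/σ'_0) = 0.45×4.8/(1+0.74)×log₁₀(157.26/54.26)
    = 1.2414 × 0.46214 = 0.5737 m

S_c ≈ 574 mm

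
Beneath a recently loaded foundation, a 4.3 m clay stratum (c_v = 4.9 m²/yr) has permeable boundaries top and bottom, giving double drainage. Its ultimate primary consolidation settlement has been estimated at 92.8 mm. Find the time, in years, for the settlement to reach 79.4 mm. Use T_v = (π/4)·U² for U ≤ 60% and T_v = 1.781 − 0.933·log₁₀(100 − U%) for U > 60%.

t ≈ 0.66 years

Drainage path length: H_d = H/2 = 2.15 m (double drainage).
U = S(t)/S_ult = 79.4/92.8 = 0.8556.
U > 60%: T_v = 1.781 − 0.933·log₁₀(100 − 85.56) = 0.69913.
t = T_v·H_d²/c_v = 0.69913×2.15²/4.9 = 0.6595 years.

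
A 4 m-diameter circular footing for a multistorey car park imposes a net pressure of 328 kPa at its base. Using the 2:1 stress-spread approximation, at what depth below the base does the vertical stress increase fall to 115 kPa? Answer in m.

2:1 spreading — at depth z the loaded area has grown by z in each plan dimension:
qD²/(D+z)² = Δσ_z ⇒ z = D(√(q/Δσ_z) − 1) = 4×(√(328/115) − 1) = 2.755 m

z ≈ 2.76 m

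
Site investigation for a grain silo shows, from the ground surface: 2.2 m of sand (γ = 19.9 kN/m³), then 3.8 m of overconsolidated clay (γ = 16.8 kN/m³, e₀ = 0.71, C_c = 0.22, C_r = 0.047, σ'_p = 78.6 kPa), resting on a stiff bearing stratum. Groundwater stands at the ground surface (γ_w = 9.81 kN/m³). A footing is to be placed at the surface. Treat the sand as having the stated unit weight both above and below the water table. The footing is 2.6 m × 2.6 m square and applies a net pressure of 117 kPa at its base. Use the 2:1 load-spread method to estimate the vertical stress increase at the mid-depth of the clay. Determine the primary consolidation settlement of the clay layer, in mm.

Mid-depth of clay below the ground surface: z = 2.2 + 3.8/2 = 4.1 m.
Total vertical stress at mid-clay: σ_v = 19.9×2.2 + 16.8×1.9 = 75.7 kPa.
Pore pressure: u = 9.81×(4.1 − 0) = 40.221 kPa.
Initial effective stress: σ'_0 = σ_v − u = 75.7 − 40.221 = 35.479 kPa.
Stress increase at mid-clay by the 2:1 spreading method:
Δσ = qBL/((B+z)(L+z)) = 117×2.6×2.6/((2.6+4.1)(2.6+4.1)) = 17.619 kPa
Final effective stress: σ'_f = 35.479 + 17.619 = 53.098 kPa.
σ'_f = 53.098 ≤ σ'_p = 78.6 kPa, so the clay remains overconsolidated and only the recompression index applies:
S_c = C_r·H/(1+e₀)·log₁₀(σ'_f/σ'_0) = 0.047×3.8/1.71×log₁₀(53.098/35.479)
    = 0.10444 × 0.17511 = 0.01829 m

S_c ≈ 18.3 mm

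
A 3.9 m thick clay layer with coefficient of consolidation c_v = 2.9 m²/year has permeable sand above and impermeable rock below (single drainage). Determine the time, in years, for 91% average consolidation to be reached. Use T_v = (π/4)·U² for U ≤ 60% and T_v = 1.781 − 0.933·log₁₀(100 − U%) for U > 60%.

t ≈ 4.67 years

Drainage path length: H_d = H = 3.9 m (single drainage).
U > 60%: T_v = 1.781 − 0.933·log₁₀(100 − 91) = 0.89069.
t = T_v·H_d²/c_v = 0.89069×3.9²/2.9 = 4.672 years.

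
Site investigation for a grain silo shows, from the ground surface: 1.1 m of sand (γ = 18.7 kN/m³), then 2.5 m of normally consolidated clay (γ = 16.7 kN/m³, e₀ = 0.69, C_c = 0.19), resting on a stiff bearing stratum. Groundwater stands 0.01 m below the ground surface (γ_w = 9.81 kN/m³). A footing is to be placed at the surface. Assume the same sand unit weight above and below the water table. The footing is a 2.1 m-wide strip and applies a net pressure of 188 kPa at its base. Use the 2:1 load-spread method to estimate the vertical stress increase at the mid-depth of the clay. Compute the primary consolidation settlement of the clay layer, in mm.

S_c ≈ 215 mm

Mid-depth of clay below the ground surface: z = 1.1 + 2.5/2 = 2.35 m.
Total vertical stress at mid-clay: σ_v = 18.7×1.1 + 16.7×1.25 = 41.445 kPa.
Pore pressure: u = 9.81×(2.35 − 0.01) = 22.955 kPa.
Initial effective stress: σ'_0 = σ_v − u = 41.445 − 22.955 = 18.49 kPa.
Stress increase at mid-clay by the 2:1 spreading method:
Δσ = qB/(B+z) = 188×2.1/(2.1+2.35) = 88.719 kPa
Final effective stress: σ'_f = σ'_0 + Δσ = 18.49 + 88.719 = 107.21 kPa.
Normally consolidated clay, so the full stress increment lies on the virgin compression line:
S_c = C_c·H/(1+e₀)·log₁₀(σ'_f/σ'_0) = 0.19×2.5/(1+0.69)×log₁₀(107.21/18.49)
    = 0.28107 × 0.7633 = 0.2145 m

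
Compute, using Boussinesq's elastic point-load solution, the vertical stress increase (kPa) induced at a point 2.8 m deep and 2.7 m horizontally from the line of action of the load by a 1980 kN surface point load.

Δσ_z ≈ 23.3 kPa

Boussinesq vertical stress below a point load on an elastic half-space:
Δσ_z = 3P/(2πz²) · [1 + (r/z)²]^(−5/2)
r/z = 2.7/2.8 = 0.96429; [1+(r/z)²]^(−5/2) = 0.19328.
Δσ_z = 3×1980/(2π×2.8²) × 0.19328 = 120.58 × 0.19328 = 23.31 kPa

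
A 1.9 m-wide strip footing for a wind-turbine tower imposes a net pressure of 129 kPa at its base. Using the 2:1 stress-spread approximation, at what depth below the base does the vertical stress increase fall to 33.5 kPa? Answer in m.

z ≈ 5.42 m

2:1 spreading — at depth z the loaded area has grown by z in each plan dimension:
qB/(B+z) = Δσ_z ⇒ z = qB/Δσ_z − B = 129×1.9/33.5 − 1.9 = 5.416 m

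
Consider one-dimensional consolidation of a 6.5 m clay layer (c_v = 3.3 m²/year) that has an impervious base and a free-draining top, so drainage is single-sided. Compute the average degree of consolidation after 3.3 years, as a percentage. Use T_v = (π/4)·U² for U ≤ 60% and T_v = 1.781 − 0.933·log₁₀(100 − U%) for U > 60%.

Drainage path length: H_d = H = 6.5 m (single drainage).
T_v = c_v·t/H_d² = 3.3×3.3/6.5² = 0.25775.
T_v = 0.25775 corresponds to the U ≤ 60% branch:
U = √(4T_v/π) = 0.5729

U ≈ 57.3 %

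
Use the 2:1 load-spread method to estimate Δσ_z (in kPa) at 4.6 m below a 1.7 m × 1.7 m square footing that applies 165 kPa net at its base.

Δσ_z ≈ 12 kPa

By the 2:1 method the load spreads at 1 horizontal : 2 vertical, so at depth z the loaded area has grown by z in each plan dimension:
Δσ = qBL/((B+z)(L+z)) = 165×1.7×1.7/((1.7+4.6)(1.7+4.6)) = 12.014 kPa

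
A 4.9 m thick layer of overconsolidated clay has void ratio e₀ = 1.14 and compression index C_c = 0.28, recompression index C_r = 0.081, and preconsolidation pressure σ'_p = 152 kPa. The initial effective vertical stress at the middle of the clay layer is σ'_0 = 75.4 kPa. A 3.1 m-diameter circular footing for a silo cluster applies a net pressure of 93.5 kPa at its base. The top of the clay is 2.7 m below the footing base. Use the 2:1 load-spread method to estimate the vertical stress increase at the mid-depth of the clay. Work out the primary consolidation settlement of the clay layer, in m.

Mid-depth of clay below the footing base: z = 2.7 + 4.9/2 = 5.15 m.
Stress increase at mid-clay by the 2:1 spreading method:
Δσ ≈ qD²/(D+z)² = 93.5×3.1²/(3.1+5.15)² = 13.202 kPa
Final effective stress: σ'_f = 75.4 + 13.202 = 88.602 kPa.
σ'_f = 88.602 ≤ σ'_p = 152 kPa, so the clay remains overconsolidated and only the recompression index applies:
S_c = C_r·H/(1+e₀)·log₁₀(σ'_f/σ'_0) = 0.081×4.9/2.14×log₁₀(88.602/75.4)
    = 0.18547 × 0.070072 = 0.013 m

S_c ≈ 0.013 m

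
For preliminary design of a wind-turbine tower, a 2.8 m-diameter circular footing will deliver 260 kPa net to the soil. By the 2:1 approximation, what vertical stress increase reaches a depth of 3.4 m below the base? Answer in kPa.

Δσ_z ≈ 53 kPa

By the 2:1 method the load spreads at 1 horizontal : 2 vertical, so at depth z the loaded area has grown by z in each plan dimension:
Δσ ≈ qD²/(D+z)² = 260×2.8²/(2.8+3.4)² = 53.028 kPa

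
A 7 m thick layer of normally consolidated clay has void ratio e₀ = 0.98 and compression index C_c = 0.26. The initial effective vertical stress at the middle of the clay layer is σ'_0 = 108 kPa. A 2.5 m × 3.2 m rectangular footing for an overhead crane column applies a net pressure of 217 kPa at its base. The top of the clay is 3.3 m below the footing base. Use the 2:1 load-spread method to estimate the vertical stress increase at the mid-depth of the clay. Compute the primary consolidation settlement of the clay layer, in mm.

Mid-depth of clay below the footing base: z = 3.3 + 7/2 = 6.8 m.
Stress increase at mid-clay by the 2:1 spreading method:
Δσ = qBL/((B+z)(L+z)) = 217×2.5×3.2/((2.5+6.8)(3.2+6.8)) = 18.667 kPa
Final effective stress: σ'_f = σ'_0 + Δσ = 108 + 18.667 = 126.67 kPa.
Normally consolidated clay, so the full stress increment lies on the virgin compression line:
S_c = C_c·H/(1+e₀)·log₁₀(σ'_f/σ'_0) = 0.26×7/(1+0.98)×log₁₀(126.67/108)
    = 0.91919 × 0.06925 = 0.06365 m

S_c ≈ 63.7 mm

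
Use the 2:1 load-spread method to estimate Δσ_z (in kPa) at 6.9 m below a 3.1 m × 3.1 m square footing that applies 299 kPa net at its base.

By the 2:1 method the load spreads at 1 horizontal : 2 vertical, so at depth z the loaded area has grown by z in each plan dimension:
Δσ = qBL/((B+z)(L+z)) = 299×3.1×3.1/((3.1+6.9)(3.1+6.9)) = 28.734 kPa

Δσ_z ≈ 28.7 kPa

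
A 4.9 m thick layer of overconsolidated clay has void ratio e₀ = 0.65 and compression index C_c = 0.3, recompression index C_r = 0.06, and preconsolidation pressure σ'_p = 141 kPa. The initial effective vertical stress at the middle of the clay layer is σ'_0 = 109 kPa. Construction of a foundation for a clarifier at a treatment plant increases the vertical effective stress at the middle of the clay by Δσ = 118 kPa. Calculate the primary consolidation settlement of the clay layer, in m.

S_c ≈ 0.204 m

Final effective stress: σ'_f = 109 + 118 = 227 kPa.
σ'_f = 227 > σ'_p = 141 kPa, so the stress path crosses the preconsolidation pressure — recompression up to σ'_p, then virgin compression beyond:
S_c = H/(1+e₀)·[C_r·log₁₀(σ'_p/σ'_0) + C_c·log₁₀(σ'_f/σ'_p)]
    = 4.9/1.65 × [0.06×log₁₀(141/109) + 0.3×log₁₀(227/141)]
    = 2.9697 × [0.0067076 + 0.062042] = 0.2042 m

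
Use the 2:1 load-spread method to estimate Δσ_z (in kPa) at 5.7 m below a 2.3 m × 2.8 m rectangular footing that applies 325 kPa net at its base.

By the 2:1 method the load spreads at 1 horizontal : 2 vertical, so at depth z the loaded area has grown by z in each plan dimension:
Δσ = qBL/((B+z)(L+z)) = 325×2.3×2.8/((2.3+5.7)(2.8+5.7)) = 30.779 kPa

Δσ_z ≈ 30.8 kPa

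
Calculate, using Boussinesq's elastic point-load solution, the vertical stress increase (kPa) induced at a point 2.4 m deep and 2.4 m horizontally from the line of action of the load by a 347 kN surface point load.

Δσ_z ≈ 5.08 kPa

Boussinesq vertical stress below a point load on an elastic half-space:
Δσ_z = 3P/(2πz²) · [1 + (r/z)²]^(−5/2)
r/z = 2.4/2.4 = 1; [1+(r/z)²]^(−5/2) = 0.17678.
Δσ_z = 3×347/(2π×2.4²) × 0.17678 = 28.764 × 0.17678 = 5.085 kPa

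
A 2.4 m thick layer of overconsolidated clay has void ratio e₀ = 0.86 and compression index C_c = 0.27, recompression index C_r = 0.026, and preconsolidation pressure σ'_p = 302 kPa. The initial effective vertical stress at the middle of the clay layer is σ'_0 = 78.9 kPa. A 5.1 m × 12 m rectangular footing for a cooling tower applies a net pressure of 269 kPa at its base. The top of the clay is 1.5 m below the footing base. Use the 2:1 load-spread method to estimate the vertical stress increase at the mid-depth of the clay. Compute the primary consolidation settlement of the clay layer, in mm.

S_c ≈ 15.1 mm

Mid-depth of clay below the footing base: z = 1.5 + 2.4/2 = 2.7 m.
Stress increase at mid-clay by the 2:1 spreading method:
Δσ = qBL/((B+z)(L+z)) = 269×5.1×12/((5.1+2.7)(12+2.7)) = 143.58 kPa
Final effective stress: σ'_f = 78.9 + 143.58 = 222.48 kPa.
σ'_f = 222.48 ≤ σ'_p = 302 kPa, so the clay remains overconsolidated and only the recompression index applies:
S_c = C_r·H/(1+e₀)·log₁₀(σ'_f/σ'_0) = 0.026×2.4/1.86×log₁₀(222.48/78.9)
    = 0.033548 × 0.45021 = 0.0151 m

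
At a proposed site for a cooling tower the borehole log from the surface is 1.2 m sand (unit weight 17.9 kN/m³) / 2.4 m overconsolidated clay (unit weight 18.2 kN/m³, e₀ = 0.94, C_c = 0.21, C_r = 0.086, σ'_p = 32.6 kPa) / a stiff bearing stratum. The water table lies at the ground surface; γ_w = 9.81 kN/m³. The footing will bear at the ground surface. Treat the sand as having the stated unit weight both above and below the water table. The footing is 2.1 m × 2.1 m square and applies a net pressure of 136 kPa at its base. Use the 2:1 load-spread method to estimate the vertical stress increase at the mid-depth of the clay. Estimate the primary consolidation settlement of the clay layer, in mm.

Mid-depth of clay below the ground surface: z = 1.2 + 2.4/2 = 2.4 m.
Total vertical stress at mid-clay: σ_v = 17.9×1.2 + 18.2×1.2 = 43.32 kPa.
Pore pressure: u = 9.81×(2.4 − 0) = 23.544 kPa.
Initial effective stress: σ'_0 = σ_v − u = 43.32 − 23.544 = 19.776 kPa.
Stress increase at mid-clay by the 2:1 spreading method:
Δσ = qBL/((B+z)(L+z)) = 136×2.1×2.1/((2.1+2.4)(2.1+2.4)) = 29.618 kPa
Final effective stress: σ'_f = 19.776 + 29.618 = 49.394 kPa.
σ'_f = 49.394 > σ'_p = 32.6 kPa, so the stress path crosses the preconsolidation pressure — recompression up to σ'_p, then virgin compression beyond:
S_c = H/(1+e₀)·[C_r·log₁₀(σ'_p/σ'_0) + C_c·log₁₀(σ'_f/σ'_p)]
    = 2.4/1.94 × [0.086×log₁₀(32.6/19.776) + 0.21×log₁₀(49.394/32.6)]
    = 1.2371 × [0.018669 + 0.037896] = 0.06998 m

S_c ≈ 70 mm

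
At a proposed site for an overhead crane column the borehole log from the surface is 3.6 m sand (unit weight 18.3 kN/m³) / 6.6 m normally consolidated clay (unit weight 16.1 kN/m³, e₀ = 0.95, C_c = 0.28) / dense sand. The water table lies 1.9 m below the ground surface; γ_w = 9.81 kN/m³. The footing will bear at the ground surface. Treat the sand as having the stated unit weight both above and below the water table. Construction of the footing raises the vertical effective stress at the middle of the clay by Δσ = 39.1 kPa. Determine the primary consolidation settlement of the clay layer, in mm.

Mid-depth of clay below the ground surface: z = 3.6 + 6.6/2 = 6.9 m.
Total vertical stress at mid-clay: σ_v = 18.3×3.6 + 16.1×3.3 = 119.01 kPa.
Pore pressure: u = 9.81×(6.9 − 1.9) = 49.05 kPa.
Initial effective stress: σ'_0 = σ_v − u = 119.01 − 49.05 = 69.96 kPa.
Final effective stress: σ'_f = σ'_0 + Δσ = 69.96 + 39.1 = 109.06 kPa.
Normally consolidated clay, so the full stress increment lies on the virgin compression line:
S_c = C_c·H/(1+e₀)·log₁₀(σ'_f/σ'_0) = 0.28×6.6/(1+0.95)×log₁₀(109.06/69.96)
    = 0.94769 × 0.19282 = 0.1827 m

S_c ≈ 183 mm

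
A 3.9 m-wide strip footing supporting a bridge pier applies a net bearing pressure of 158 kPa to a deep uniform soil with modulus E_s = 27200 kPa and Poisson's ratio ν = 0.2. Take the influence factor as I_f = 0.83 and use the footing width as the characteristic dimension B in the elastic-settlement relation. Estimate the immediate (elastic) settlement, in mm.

S_e ≈ 18.1 mm

Immediate (elastic) settlement: S_e = q·B·(1−ν²)/E_s · I_f.
S_e = 158 × 3.9 × (1 − 0.2²) / 27200 × 0.83
    = 158 × 3.9 × 0.96 / 27200 × 0.83
    = 0.01805 m = 18.05 mm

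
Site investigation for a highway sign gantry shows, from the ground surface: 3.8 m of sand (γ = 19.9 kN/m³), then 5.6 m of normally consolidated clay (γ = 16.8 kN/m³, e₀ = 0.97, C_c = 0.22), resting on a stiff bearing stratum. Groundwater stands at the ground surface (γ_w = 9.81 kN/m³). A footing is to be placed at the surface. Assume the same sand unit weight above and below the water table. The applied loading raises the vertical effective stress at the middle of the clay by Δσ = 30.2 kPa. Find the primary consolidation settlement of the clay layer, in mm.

Mid-depth of clay below the ground surface: z = 3.8 + 5.6/2 = 6.6 m.
Total vertical stress at mid-clay: σ_v = 19.9×3.8 + 16.8×2.8 = 122.66 kPa.
Pore pressure: u = 9.81×(6.6 − 0) = 64.746 kPa.
Initial effective stress: σ'_0 = σ_v − u = 122.66 − 64.746 = 57.914 kPa.
Final effective stress: σ'_f = σ'_0 + Δσ = 57.914 + 30.2 = 88.114 kPa.
Normally consolidated clay, so the full stress increment lies on the virgin compression line:
S_c = C_c·H/(1+e₀)·log₁₀(σ'_f/σ'_0) = 0.22×5.6/(1+0.97)×log₁₀(88.114/57.914)
    = 0.62538 × 0.18226 = 0.114 m

S_c ≈ 114 mm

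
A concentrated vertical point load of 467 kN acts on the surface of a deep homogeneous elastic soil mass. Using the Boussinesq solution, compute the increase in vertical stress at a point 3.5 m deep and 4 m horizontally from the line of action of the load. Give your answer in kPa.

Δσ_z ≈ 2.25 kPa

Boussinesq vertical stress below a point load on an elastic half-space:
Δσ_z = 3P/(2πz²) · [1 + (r/z)²]^(−5/2)
r/z = 4/3.5 = 1.1429; [1+(r/z)²]^(−5/2) = 0.12382.
Δσ_z = 3×467/(2π×3.5²) × 0.12382 = 18.202 × 0.12382 = 2.254 kPa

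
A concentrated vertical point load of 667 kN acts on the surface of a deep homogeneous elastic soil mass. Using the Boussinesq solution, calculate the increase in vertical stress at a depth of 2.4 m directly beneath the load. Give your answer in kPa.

Boussinesq vertical stress below a point load on an elastic half-space:
Δσ_z = 3P/(2πz²) · [1 + (r/z)²]^(−5/2)
r/z = 0/2.4 = 0; [1+(r/z)²]^(−5/2) = 1.
Δσ_z = 3×667/(2π×2.4²) × 1 = 55.29 × 1 = 55.29 kPa

Δσ_z ≈ 55.3 kPa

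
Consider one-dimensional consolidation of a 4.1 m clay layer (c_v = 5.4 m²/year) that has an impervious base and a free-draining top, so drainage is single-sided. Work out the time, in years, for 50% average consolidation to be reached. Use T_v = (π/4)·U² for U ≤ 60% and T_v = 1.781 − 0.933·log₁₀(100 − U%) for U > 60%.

Drainage path length: H_d = H = 4.1 m (single drainage).
U ≤ 60%: T_v = (π/4)·U² = (π/4)×0.5² = 0.19635.
t = T_v·H_d²/c_v = 0.19635×4.1²/5.4 = 0.6112 years.

t ≈ 0.611 years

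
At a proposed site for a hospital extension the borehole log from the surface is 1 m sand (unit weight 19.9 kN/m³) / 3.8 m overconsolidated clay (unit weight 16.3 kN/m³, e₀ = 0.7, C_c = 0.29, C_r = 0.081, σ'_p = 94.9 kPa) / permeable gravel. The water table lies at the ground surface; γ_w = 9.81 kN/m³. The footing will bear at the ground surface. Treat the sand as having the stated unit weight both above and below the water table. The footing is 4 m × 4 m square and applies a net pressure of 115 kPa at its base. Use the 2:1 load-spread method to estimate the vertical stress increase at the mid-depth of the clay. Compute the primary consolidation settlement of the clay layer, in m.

Mid-depth of clay below the ground surface: z = 1 + 3.8/2 = 2.9 m.
Total vertical stress at mid-clay: σ_v = 19.9×1 + 16.3×1.9 = 50.87 kPa.
Pore pressure: u = 9.81×(2.9 − 0) = 28.449 kPa.
Initial effective stress: σ'_0 = σ_v − u = 50.87 − 28.449 = 22.421 kPa.
Stress increase at mid-clay by the 2:1 spreading method:
Δσ = qBL/((B+z)(L+z)) = 115×4×4/((4+2.9)(4+2.9)) = 38.647 kPa
Final effective stress: σ'_f = 22.421 + 38.647 = 61.068 kPa.
σ'_f = 61.068 ≤ σ'_p = 94.9 kPa, so the clay remains overconsolidated and only the recompression index applies:
S_c = C_r·H/(1+e₀)·log₁₀(σ'_f/σ'_0) = 0.081×3.8/1.7×log₁₀(61.068/22.421)
    = 0.18106 × 0.43516 = 0.07879 m

S_c ≈ 0.0788 m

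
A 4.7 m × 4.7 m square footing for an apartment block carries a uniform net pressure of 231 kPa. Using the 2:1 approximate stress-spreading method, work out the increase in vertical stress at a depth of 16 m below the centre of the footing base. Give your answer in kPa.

Δσ_z ≈ 11.9 kPa

By the 2:1 method the load spreads at 1 horizontal : 2 vertical, so at depth z the loaded area has grown by z in each plan dimension:
Δσ = qBL/((B+z)(L+z)) = 231×4.7×4.7/((4.7+16)(4.7+16)) = 11.909 kPa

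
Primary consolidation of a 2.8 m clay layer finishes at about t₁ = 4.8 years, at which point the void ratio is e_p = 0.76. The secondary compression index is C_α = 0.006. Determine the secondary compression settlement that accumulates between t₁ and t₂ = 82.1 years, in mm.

Secondary compression: S_s = C_α·H/(1+e_p)·log₁₀(t₂/t₁)
S_s = 0.006×2.8/(1+0.76)×log₁₀(82.1/4.8)
    = 0.009545 × 1.233 = 0.01177 m

S_s ≈ 11.8 mm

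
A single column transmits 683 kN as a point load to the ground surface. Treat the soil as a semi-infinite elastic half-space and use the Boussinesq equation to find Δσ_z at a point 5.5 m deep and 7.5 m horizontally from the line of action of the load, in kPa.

Δσ_z ≈ 0.78 kPa

Boussinesq vertical stress below a point load on an elastic half-space:
Δσ_z = 3P/(2πz²) · [1 + (r/z)²]^(−5/2)
r/z = 7.5/5.5 = 1.3636; [1+(r/z)²]^(−5/2) = 0.072322.
Δσ_z = 3×683/(2π×5.5²) × 0.072322 = 10.78 × 0.072322 = 0.7796 kPa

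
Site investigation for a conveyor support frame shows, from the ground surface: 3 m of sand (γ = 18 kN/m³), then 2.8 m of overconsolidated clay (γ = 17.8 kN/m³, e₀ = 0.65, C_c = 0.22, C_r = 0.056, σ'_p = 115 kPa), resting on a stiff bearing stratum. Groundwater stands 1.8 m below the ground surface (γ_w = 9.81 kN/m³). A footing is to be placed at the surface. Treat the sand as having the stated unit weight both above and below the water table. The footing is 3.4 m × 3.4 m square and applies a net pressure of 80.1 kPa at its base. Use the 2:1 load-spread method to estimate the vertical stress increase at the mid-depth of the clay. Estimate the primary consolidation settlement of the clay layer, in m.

Mid-depth of clay below the ground surface: z = 3 + 2.8/2 = 4.4 m.
Total vertical stress at mid-clay: σ_v = 18×3 + 17.8×1.4 = 78.92 kPa.
Pore pressure: u = 9.81×(4.4 − 1.8) = 25.506 kPa.
Initial effective stress: σ'_0 = σ_v − u = 78.92 − 25.506 = 53.414 kPa.
Stress increase at mid-clay by the 2:1 spreading method:
Δσ = qBL/((B+z)(L+z)) = 80.1×3.4×3.4/((3.4+4.4)(3.4+4.4)) = 15.22 kPa
Final effective stress: σ'_f = 53.414 + 15.22 = 68.634 kPa.
σ'_f = 68.634 ≤ σ'_p = 115 kPa, so the clay remains overconsolidated and only the recompression index applies:
S_c = C_r·H/(1+e₀)·log₁₀(σ'_f/σ'_0) = 0.056×2.8/1.65×log₁₀(68.634/53.414)
    = 0.095032 × 0.10888 = 0.01035 m

S_c ≈ 0.0103 m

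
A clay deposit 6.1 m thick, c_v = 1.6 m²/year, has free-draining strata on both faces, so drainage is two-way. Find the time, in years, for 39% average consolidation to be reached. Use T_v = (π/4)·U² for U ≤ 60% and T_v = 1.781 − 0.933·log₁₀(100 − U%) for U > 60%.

t ≈ 0.695 years

Drainage path length: H_d = H/2 = 3.05 m (double drainage).
U ≤ 60%: T_v = (π/4)·U² = (π/4)×0.39² = 0.11946.
t = T_v·H_d²/c_v = 0.11946×3.05²/1.6 = 0.6945 years.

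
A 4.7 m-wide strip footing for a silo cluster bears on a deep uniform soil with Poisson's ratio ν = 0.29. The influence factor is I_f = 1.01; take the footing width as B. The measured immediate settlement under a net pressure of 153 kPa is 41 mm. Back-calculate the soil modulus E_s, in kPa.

E_s ≈ 16200 kPa

S_e = q·B·(1−ν²)/E_s · I_f  ⇒  E_s = q·B·(1−ν²)·I_f / S_e.
E_s = 153 × 4.7 × 0.9159 × 1.01 / 0.041 = 16220 kPa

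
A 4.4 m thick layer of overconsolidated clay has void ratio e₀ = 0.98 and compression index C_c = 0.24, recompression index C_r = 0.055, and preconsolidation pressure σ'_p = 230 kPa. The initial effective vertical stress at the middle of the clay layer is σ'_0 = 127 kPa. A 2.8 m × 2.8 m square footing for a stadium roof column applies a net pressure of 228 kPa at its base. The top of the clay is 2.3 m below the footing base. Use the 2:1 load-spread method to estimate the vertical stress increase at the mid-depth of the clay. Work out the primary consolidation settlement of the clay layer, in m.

S_c ≈ 0.0124 m

Mid-depth of clay below the footing base: z = 2.3 + 4.4/2 = 4.5 m.
Stress increase at mid-clay by the 2:1 spreading method:
Δσ = qBL/((B+z)(L+z)) = 228×2.8×2.8/((2.8+4.5)(2.8+4.5)) = 33.543 kPa
Final effective stress: σ'_f = 127 + 33.543 = 160.54 kPa.
σ'_f = 160.54 ≤ σ'_p = 230 kPa, so the clay remains overconsolidated and only the recompression index applies:
S_c = C_r·H/(1+e₀)·log₁₀(σ'_f/σ'_0) = 0.055×4.4/1.98×log₁₀(160.54/127)
    = 0.12222 × 0.10178 = 0.01244 m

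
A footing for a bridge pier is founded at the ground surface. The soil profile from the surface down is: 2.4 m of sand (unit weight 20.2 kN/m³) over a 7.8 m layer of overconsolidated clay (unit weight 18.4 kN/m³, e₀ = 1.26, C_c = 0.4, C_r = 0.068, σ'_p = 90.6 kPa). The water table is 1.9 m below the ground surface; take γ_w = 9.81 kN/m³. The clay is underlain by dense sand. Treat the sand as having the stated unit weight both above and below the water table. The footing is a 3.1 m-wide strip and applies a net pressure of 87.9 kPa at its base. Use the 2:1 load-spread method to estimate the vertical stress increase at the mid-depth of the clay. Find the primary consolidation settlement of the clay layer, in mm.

Mid-depth of clay below the ground surface: z = 2.4 + 7.8/2 = 6.3 m.
Total vertical stress at mid-clay: σ_v = 20.2×2.4 + 18.4×3.9 = 120.24 kPa.
Pore pressure: u = 9.81×(6.3 − 1.9) = 43.164 kPa.
Initial effective stress: σ'_0 = σ_v − u = 120.24 − 43.164 = 77.076 kPa.
Stress increase at mid-clay by the 2:1 spreading method:
Δσ = qB/(B+z) = 87.9×3.1/(3.1+6.3) = 28.988 kPa
Final effective stress: σ'_f = 77.076 + 28.988 = 106.06 kPa.
σ'_f = 106.06 > σ'_p = 90.6 kPa, so the stress path crosses the preconsolidation pressure — recompression up to σ'_p, then virgin compression beyond:
S_c = H/(1+e₀)·[C_r·log₁₀(σ'_p/σ'_0) + C_c·log₁₀(σ'_f/σ'_p)]
    = 7.8/2.26 × [0.068×log₁₀(90.6/77.076) + 0.4×log₁₀(106.06/90.6)]
    = 3.4513 × [0.0047742 + 0.027369] = 0.1109 m

S_c ≈ 111 mm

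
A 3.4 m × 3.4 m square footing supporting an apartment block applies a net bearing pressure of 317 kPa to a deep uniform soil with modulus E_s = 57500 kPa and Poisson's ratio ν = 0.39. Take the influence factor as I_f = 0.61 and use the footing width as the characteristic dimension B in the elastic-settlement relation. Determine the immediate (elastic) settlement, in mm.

Immediate (elastic) settlement: S_e = q·B·(1−ν²)/E_s · I_f.
S_e = 317 × 3.4 × (1 − 0.39²) / 57500 × 0.61
    = 317 × 3.4 × 0.8479 / 57500 × 0.61
    = 0.009695 m = 9.695 mm

S_e ≈ 9.69 mm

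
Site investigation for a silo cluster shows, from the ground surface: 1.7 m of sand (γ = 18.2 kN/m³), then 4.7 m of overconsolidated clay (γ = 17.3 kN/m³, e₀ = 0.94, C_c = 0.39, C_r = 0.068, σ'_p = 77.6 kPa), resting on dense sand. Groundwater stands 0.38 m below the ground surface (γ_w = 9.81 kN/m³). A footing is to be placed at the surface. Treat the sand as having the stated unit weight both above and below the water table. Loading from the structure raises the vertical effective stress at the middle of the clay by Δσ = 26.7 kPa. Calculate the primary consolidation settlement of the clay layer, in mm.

S_c ≈ 40 mm

Mid-depth of clay below the ground surface: z = 1.7 + 4.7/2 = 4.05 m.
Total vertical stress at mid-clay: σ_v = 18.2×1.7 + 17.3×2.35 = 71.595 kPa.
Pore pressure: u = 9.81×(4.05 − 0.38) = 36.003 kPa.
Initial effective stress: σ'_0 = σ_v − u = 71.595 − 36.003 = 35.592 kPa.
Final effective stress: σ'_f = 35.592 + 26.7 = 62.292 kPa.
σ'_f = 62.292 ≤ σ'_p = 77.6 kPa, so the clay remains overconsolidated and only the recompression index applies:
S_c = C_r·H/(1+e₀)·log₁₀(σ'_f/σ'_0) = 0.068×4.7/1.94×log₁₀(62.292/35.592)
    = 0.16474 × 0.24308 = 0.04005 m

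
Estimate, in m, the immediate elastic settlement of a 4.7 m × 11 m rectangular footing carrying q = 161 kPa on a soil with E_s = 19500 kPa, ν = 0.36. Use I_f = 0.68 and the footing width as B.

S_e ≈ 0.023 m

Immediate (elastic) settlement: S_e = q·B·(1−ν²)/E_s · I_f.
S_e = 161 × 4.7 × (1 − 0.36²) / 19500 × 0.68
    = 161 × 4.7 × 0.8704 / 19500 × 0.68
    = 0.02297 m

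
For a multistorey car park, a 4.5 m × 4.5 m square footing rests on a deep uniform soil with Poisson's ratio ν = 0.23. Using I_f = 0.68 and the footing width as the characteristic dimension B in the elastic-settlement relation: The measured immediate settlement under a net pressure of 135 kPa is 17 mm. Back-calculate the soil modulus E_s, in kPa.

E_s ≈ 23000 kPa

S_e = q·B·(1−ν²)/E_s · I_f  ⇒  E_s = q·B·(1−ν²)·I_f / S_e.
E_s = 135 × 4.5 × 0.9471 × 0.68 / 0.017 = 23010 kPa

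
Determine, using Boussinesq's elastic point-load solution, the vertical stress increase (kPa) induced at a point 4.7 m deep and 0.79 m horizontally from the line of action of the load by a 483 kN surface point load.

Boussinesq vertical stress below a point load on an elastic half-space:
Δσ_z = 3P/(2πz²) · [1 + (r/z)²]^(−5/2)
r/z = 0.79/4.7 = 0.16809; [1+(r/z)²]^(−5/2) = 0.93272.
Δσ_z = 3×483/(2π×4.7²) × 0.93272 = 10.44 × 0.93272 = 9.738 kPa

Δσ_z ≈ 9.74 kPa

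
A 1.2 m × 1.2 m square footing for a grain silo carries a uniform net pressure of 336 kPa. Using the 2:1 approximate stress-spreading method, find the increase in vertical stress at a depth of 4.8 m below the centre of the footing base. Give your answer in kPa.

By the 2:1 method the load spreads at 1 horizontal : 2 vertical, so at depth z the loaded area has grown by z in each plan dimension:
Δσ = qBL/((B+z)(L+z)) = 336×1.2×1.2/((1.2+4.8)(1.2+4.8)) = 13.44 kPa

Δσ_z ≈ 13.4 kPa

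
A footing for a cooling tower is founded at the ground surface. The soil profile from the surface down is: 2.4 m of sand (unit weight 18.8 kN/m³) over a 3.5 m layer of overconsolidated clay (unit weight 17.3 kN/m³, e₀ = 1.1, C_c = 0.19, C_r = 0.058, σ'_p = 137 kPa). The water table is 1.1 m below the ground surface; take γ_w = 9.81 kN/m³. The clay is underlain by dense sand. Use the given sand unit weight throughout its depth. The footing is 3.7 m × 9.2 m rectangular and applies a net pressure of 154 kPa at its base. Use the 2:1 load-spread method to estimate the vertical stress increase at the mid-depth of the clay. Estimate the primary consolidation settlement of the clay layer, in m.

S_c ≈ 0.0311 m

Mid-depth of clay below the ground surface: z = 2.4 + 3.5/2 = 4.15 m.
Total vertical stress at mid-clay: σ_v = 18.8×2.4 + 17.3×1.75 = 75.395 kPa.
Pore pressure: u = 9.81×(4.15 − 1.1) = 29.921 kPa.
Initial effective stress: σ'_0 = σ_v − u = 75.395 − 29.921 = 45.474 kPa.
Stress increase at mid-clay by the 2:1 spreading method:
Δσ = qBL/((B+z)(L+z)) = 154×3.7×9.2/((3.7+4.15)(9.2+4.15)) = 50.022 kPa
Final effective stress: σ'_f = 45.474 + 50.022 = 95.496 kPa.
σ'_f = 95.496 ≤ σ'_p = 137 kPa, so the clay remains overconsolidated and only the recompression index applies:
S_c = C_r·H/(1+e₀)·log₁₀(σ'_f/σ'_0) = 0.058×3.5/2.1×log₁₀(95.496/45.474)
    = 0.096669 × 0.32222 = 0.03115 m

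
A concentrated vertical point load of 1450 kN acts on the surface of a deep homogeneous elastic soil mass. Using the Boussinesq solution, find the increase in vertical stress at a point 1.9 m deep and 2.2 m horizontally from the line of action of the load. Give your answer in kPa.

Δσ_z ≈ 22.9 kPa

Boussinesq vertical stress below a point load on an elastic half-space:
Δσ_z = 3P/(2πz²) · [1 + (r/z)²]^(−5/2)
r/z = 2.2/1.9 = 1.1579; [1+(r/z)²]^(−5/2) = 0.1193.
Δσ_z = 3×1450/(2π×1.9²) × 0.1193 = 191.78 × 0.1193 = 22.88 kPa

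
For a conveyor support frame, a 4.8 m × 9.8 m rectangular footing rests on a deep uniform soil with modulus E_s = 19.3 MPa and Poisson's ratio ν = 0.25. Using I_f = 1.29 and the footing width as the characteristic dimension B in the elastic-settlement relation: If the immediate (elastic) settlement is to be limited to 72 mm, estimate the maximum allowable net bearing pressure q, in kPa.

q ≈ 239 kPa

E_s = 19.3 MPa = 19300 kPa.
S_e = q·B·(1−ν²)/E_s · I_f  ⇒  q = S_e·E_s / (B·(1−ν²)·I_f).
q = 0.072 × 19300 / (4.8 × 0.9375 × 1.29) = 239.4 kPa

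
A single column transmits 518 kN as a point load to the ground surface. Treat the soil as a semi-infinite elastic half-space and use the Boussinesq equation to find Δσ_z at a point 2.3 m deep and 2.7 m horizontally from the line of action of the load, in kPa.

Δσ_z ≈ 5.36 kPa

Boussinesq vertical stress below a point load on an elastic half-space:
Δσ_z = 3P/(2πz²) · [1 + (r/z)²]^(−5/2)
r/z = 2.7/2.3 = 1.1739; [1+(r/z)²]^(−5/2) = 0.11467.
Δσ_z = 3×518/(2π×2.3²) × 0.11467 = 46.754 × 0.11467 = 5.361 kPa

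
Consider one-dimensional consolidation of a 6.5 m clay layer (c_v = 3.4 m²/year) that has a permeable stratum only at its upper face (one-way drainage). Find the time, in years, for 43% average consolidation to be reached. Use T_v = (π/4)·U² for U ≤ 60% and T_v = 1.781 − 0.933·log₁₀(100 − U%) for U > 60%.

t ≈ 1.8 years

Drainage path length: H_d = H = 6.5 m (single drainage).
U ≤ 60%: T_v = (π/4)·U² = (π/4)×0.43² = 0.14522.
t = T_v·H_d²/c_v = 0.14522×6.5²/3.4 = 1.805 years.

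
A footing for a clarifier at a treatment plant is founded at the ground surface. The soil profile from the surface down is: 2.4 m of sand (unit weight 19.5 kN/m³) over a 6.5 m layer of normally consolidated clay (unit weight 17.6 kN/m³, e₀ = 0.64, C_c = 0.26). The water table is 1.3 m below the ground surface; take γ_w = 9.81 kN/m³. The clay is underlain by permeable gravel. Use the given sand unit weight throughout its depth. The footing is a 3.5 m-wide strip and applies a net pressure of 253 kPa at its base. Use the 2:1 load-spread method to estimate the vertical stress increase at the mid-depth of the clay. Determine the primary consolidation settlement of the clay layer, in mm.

S_c ≈ 424 mm

Mid-depth of clay below the ground surface: z = 2.4 + 6.5/2 = 5.65 m.
Total vertical stress at mid-clay: σ_v = 19.5×2.4 + 17.6×3.25 = 104 kPa.
Pore pressure: u = 9.81×(5.65 − 1.3) = 42.673 kPa.
Initial effective stress: σ'_0 = σ_v − u = 104 − 42.673 = 61.327 kPa.
Stress increase at mid-clay by the 2:1 spreading method:
Δσ = qB/(B+z) = 253×3.5/(3.5+5.65) = 96.776 kPa
Final effective stress: σ'_f = σ'_0 + Δσ = 61.327 + 96.776 = 158.1 kPa.
Normally consolidated clay, so the full stress increment lies on the virgin compression line:
S_c = C_c·H/(1+e₀)·log₁₀(σ'_f/σ'_0) = 0.26×6.5/(1+0.64)×log₁₀(158.1/61.327)
    = 1.0305 × 0.41128 = 0.4238 m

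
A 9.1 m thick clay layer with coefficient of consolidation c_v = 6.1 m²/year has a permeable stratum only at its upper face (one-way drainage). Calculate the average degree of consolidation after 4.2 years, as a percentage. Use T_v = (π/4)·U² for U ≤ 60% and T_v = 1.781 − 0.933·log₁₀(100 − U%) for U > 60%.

Drainage path length: H_d = H = 9.1 m (single drainage).
T_v = c_v·t/H_d² = 6.1×4.2/9.1² = 0.30938.
T_v = 0.30938 corresponds to the U > 60% branch:
U = 1 − 10^((1.781 − T_v)/0.933)/100 = 0.6222

U ≈ 62.2 %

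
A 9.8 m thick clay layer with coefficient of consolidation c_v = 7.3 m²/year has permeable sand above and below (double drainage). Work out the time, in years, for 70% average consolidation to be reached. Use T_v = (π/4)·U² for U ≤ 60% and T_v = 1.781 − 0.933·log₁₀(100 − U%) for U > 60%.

t ≈ 1.32 years

Drainage path length: H_d = H/2 = 4.9 m (double drainage).
U > 60%: T_v = 1.781 − 0.933·log₁₀(100 − 70) = 0.40285.
t = T_v·H_d²/c_v = 0.40285×4.9²/7.3 = 1.325 years.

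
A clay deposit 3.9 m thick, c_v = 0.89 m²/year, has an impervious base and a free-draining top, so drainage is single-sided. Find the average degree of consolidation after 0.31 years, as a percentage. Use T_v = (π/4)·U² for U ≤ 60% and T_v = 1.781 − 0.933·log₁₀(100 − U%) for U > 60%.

Drainage path length: H_d = H = 3.9 m (single drainage).
T_v = c_v·t/H_d² = 0.89×0.31/3.9² = 0.018139.
T_v = 0.018139 corresponds to the U ≤ 60% branch:
U = √(4T_v/π) = 0.152

U ≈ 15.2 %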